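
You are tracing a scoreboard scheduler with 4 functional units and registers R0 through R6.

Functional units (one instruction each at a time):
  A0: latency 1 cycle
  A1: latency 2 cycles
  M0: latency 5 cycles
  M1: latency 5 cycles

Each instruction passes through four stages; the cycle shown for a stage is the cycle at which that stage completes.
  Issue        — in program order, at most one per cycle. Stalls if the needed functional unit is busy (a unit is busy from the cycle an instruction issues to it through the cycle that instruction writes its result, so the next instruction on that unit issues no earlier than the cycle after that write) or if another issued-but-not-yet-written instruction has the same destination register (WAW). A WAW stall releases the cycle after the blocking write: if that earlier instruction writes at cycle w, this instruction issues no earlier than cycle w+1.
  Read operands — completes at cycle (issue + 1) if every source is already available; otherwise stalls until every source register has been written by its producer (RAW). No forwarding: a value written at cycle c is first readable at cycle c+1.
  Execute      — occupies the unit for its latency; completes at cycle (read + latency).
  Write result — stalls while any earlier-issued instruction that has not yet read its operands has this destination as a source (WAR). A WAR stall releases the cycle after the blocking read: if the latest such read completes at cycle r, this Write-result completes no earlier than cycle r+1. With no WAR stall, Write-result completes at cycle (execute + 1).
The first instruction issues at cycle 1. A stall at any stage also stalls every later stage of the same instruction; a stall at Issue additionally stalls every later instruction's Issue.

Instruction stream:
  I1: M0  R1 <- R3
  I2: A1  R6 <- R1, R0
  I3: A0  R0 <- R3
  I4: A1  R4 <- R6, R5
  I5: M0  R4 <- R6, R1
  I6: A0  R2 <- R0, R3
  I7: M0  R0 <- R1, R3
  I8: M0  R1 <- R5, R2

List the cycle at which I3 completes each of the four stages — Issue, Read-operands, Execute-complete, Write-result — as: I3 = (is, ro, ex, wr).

I1 -> (1, 2, 7, 8)
I2 -> (2, 9, 11, 12)  // RAW R1: wait I1 write@8
I3 -> (3, 4, 5, 10)  // WAR R0: wait I2 read@9
I4 -> (13, 14, 16, 17)  // struct: A1 busy until I2 writes@12
I5 -> (18, 19, 24, 25)  // WAW R4: wait I4 write@17
I6 -> (19, 20, 21, 22)
I7 -> (26, 27, 32, 33)  // struct: M0 busy until I5 writes@25
I8 -> (34, 35, 40, 41)  // struct: M0 busy until I7 writes@33

I3 = (3, 4, 5, 10)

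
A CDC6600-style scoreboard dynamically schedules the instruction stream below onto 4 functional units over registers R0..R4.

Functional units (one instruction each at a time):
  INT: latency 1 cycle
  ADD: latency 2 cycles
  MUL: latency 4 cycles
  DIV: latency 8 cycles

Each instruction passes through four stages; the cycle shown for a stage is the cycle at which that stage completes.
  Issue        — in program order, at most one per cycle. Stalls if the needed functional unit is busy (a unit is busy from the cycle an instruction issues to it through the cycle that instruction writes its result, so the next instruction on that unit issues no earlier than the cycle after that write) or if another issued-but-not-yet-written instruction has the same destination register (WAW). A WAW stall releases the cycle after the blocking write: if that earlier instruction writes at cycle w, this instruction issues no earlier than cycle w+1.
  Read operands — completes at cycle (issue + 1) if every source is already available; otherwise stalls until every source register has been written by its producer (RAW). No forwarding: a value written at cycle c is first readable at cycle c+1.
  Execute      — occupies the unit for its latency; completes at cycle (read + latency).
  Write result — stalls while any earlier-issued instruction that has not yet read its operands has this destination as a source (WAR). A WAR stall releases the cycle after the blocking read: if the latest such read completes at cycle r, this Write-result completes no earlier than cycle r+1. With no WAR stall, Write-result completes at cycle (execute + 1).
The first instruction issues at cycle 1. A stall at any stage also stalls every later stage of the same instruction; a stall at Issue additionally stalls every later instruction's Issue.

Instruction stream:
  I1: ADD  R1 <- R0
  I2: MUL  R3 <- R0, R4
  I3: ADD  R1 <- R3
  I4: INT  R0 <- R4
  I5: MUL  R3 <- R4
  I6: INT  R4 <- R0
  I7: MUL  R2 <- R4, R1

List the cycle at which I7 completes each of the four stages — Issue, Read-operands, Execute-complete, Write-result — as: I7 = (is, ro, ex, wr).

I7 = (16, 17, 21, 22)

[I1] 1/2/4/5
[I2] 2/3/7/8
[I3] 6/9/11/12  (struct: ADD busy until I1 writes@5; RAW R3: wait I2 write@8)
[I4] 7/8/9/10
[I5] 9/10/14/15  (struct: MUL busy until I2 writes@8)
[I6] 11/12/13/14  (struct: INT busy until I4 writes@10)
[I7] 16/17/21/22  (struct: MUL busy until I5 writes@15)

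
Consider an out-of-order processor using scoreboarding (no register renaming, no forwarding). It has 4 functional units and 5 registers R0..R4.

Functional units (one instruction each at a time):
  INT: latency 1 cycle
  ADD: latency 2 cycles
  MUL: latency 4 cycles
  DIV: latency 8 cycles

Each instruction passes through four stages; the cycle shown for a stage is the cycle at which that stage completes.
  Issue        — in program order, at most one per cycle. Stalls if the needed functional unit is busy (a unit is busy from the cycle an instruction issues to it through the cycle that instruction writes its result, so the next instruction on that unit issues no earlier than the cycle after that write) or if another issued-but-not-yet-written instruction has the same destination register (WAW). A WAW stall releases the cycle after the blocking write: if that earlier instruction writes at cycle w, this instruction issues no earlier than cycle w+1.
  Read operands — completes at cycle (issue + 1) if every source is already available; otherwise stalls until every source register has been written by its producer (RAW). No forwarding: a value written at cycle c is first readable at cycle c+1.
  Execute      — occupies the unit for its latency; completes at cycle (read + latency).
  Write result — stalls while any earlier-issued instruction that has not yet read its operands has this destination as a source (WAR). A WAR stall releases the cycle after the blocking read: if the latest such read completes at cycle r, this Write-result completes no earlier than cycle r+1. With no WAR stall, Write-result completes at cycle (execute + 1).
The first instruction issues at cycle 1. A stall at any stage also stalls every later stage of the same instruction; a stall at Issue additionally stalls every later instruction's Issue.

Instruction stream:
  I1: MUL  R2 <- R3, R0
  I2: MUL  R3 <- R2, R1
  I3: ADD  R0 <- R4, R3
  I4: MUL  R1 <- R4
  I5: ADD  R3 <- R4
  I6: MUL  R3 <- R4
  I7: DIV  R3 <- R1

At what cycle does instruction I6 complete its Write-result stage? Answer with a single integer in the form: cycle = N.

t=1  I1 dispatched to MUL
t=2  I1 operands ready
t=6  I1 complete
t=7  R2←I1
t=8  I2 dispatched to MUL
t=9  I2 operands ready · I3 dispatched to ADD
t=13  I2 complete
t=14  R3←I2
t=15  I3 operands ready · I4 dispatched to MUL
t=16  I4 operands ready
t=17  I3 complete
t=18  R0←I3
t=19  I5 dispatched to ADD
t=20  I4 complete · I5 operands ready
t=21  R1←I4
t=22  I5 complete
t=23  R3←I5
t=24  I6 dispatched to MUL
t=25  I6 operands ready
t=29  I6 complete
t=30  R3←I6
t=31  I7 dispatched to DIV
t=32  I7 operands ready
t=40  I7 complete
t=41  R3←I7

cycle = 30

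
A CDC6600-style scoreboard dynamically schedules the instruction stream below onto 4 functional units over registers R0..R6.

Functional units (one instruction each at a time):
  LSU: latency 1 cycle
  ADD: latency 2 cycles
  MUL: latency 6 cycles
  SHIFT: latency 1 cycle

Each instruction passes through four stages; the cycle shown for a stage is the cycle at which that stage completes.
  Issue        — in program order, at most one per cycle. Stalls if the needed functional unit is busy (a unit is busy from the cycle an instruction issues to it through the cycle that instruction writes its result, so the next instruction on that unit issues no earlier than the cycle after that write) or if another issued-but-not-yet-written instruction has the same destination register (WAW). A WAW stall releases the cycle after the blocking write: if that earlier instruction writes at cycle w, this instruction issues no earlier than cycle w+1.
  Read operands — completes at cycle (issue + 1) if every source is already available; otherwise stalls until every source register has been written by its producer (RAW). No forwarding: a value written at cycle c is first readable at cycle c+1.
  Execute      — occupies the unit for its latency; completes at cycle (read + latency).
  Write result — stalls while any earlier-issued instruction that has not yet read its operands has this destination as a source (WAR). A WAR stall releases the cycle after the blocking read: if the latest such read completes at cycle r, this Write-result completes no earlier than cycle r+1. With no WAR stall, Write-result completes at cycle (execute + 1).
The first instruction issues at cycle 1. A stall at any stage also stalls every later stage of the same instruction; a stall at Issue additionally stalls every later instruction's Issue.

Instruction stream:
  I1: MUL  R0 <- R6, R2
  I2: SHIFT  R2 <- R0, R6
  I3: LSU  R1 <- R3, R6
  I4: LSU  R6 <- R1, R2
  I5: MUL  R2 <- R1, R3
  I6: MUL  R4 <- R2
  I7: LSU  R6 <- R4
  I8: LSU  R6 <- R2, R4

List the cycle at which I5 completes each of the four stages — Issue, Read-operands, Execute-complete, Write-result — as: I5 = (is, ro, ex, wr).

cycle 1: I1→MUL
cycle 2: I1 RO · I2→SHIFT
cycle 3: I3→LSU
cycle 4: I3 RO
cycle 5: I3 EX
cycle 6: I3 WR R1
cycle 7: I4→LSU
cycle 8: I1 EX
cycle 9: I1 WR R0
cycle 10: I2 RO
cycle 11: I2 EX
cycle 12: I2 WR R2
cycle 13: I4 RO · I5→MUL
cycle 14: I4 EX · I5 RO
cycle 15: I4 WR R6
cycle 20: I5 EX
cycle 21: I5 WR R2
cycle 22: I6→MUL
cycle 23: I6 RO · I7→LSU
cycle 29: I6 EX
cycle 30: I6 WR R4
cycle 31: I7 RO
cycle 32: I7 EX
cycle 33: I7 WR R6
cycle 34: I8→LSU
cycle 35: I8 RO
cycle 36: I8 EX
cycle 37: I8 WR R6

I5 = (13, 14, 20, 21)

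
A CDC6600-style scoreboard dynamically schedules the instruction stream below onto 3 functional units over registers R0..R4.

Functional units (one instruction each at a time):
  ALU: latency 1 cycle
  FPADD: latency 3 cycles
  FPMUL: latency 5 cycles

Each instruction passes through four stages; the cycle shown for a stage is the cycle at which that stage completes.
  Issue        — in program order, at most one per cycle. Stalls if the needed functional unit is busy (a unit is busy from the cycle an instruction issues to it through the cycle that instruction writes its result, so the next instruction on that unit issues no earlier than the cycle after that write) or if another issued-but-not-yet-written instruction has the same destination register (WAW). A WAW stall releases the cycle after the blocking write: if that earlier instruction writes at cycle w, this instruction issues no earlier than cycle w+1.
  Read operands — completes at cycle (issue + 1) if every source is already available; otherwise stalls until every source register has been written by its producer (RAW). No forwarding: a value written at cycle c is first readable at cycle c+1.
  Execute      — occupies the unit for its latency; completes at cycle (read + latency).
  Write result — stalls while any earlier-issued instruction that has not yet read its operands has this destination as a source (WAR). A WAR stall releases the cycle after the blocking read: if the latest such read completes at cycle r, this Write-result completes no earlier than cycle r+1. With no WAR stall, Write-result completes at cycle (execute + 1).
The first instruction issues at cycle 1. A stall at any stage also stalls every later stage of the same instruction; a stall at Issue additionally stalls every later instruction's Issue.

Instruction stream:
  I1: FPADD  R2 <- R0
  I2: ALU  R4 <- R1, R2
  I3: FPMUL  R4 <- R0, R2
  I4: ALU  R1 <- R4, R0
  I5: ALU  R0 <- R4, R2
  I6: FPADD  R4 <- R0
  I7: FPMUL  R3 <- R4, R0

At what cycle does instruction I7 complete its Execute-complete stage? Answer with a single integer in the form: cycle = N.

I1  is:1  ro:2  ex:5  wr:6
I2  is:2  ro:7  ex:8  wr:9  — RAW R2: wait I1 write@6
I3  is:10  ro:11  ex:16  wr:17  — WAW R4: wait I2 write@9
I4  is:11  ro:18  ex:19  wr:20  — RAW R4: wait I3 write@17
I5  is:21  ro:22  ex:23  wr:24  — struct: ALU busy until I4 writes@20
I6  is:22  ro:25  ex:28  wr:29  — RAW R0: wait I5 write@24
I7  is:23  ro:30  ex:35  wr:36  — RAW R4: wait I6 write@29

cycle = 35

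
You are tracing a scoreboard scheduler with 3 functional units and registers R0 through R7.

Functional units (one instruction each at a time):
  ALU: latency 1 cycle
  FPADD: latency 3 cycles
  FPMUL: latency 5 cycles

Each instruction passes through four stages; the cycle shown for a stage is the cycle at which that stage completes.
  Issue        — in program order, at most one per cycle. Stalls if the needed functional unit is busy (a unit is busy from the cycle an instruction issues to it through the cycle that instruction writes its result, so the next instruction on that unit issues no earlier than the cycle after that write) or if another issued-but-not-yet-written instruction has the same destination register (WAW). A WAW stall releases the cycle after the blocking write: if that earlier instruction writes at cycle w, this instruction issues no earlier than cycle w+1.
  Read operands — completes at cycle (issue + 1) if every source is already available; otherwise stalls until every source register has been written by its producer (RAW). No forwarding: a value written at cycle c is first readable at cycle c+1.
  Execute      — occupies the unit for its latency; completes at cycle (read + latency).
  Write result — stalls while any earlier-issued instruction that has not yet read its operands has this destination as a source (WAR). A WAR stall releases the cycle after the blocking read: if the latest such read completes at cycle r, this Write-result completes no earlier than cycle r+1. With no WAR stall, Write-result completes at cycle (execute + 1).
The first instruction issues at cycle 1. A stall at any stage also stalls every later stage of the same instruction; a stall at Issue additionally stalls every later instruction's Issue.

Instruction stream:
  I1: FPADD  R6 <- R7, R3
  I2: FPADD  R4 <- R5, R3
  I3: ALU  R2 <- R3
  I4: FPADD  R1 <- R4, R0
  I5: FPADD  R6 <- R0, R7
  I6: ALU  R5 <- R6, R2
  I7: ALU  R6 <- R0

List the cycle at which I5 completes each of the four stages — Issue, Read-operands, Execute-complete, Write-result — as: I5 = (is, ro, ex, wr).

c1: I1 dispatched to FPADD
c2: I1 operands ready
c5: I1 complete
c6: R6←I1
c7: I2 dispatched to FPADD
c8: I2 operands ready | I3 dispatched to ALU
c9: I3 operands ready
c10: I3 complete
c11: I2 complete | R2←I3
c12: R4←I2
c13: I4 dispatched to FPADD
c14: I4 operands ready
c17: I4 complete
c18: R1←I4
c19: I5 dispatched to FPADD
c20: I5 operands ready | I6 dispatched to ALU
c23: I5 complete
c24: R6←I5
c25: I6 operands ready
c26: I6 complete
c27: R5←I6
c28: I7 dispatched to ALU
c29: I7 operands ready
c30: I7 complete
c31: R6←I7

I5 = (19, 20, 23, 24)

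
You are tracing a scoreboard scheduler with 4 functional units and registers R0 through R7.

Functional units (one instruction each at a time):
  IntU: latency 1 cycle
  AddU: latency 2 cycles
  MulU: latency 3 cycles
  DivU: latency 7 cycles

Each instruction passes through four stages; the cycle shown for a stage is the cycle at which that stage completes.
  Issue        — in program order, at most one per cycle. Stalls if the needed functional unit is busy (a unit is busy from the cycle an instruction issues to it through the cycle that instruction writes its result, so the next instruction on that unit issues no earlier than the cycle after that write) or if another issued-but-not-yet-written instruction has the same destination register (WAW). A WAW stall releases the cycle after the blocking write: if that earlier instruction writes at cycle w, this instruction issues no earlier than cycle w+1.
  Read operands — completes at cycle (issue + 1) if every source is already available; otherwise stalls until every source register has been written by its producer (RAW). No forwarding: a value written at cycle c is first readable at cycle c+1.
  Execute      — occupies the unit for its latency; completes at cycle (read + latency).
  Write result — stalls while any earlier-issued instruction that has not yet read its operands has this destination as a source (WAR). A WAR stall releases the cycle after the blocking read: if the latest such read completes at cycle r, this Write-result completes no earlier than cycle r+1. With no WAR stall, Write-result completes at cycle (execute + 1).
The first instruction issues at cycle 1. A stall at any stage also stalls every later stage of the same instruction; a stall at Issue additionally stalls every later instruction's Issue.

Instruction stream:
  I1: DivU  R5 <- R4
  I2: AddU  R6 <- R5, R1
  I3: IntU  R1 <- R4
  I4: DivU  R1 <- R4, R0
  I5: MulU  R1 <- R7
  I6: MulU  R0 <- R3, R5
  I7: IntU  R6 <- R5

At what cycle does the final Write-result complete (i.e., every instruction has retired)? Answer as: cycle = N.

cycle = 34

cycle 1: I1 issues→DivU
cycle 2: I1 reads · I2 issues→AddU
cycle 3: I3 issues→IntU
cycle 4: I3 reads
cycle 5: I3 exec-done
cycle 9: I1 exec-done
cycle 10: I1 writes R5
cycle 11: I2 reads
cycle 12: I3 writes R1
cycle 13: I2 exec-done · I4 issues→DivU
cycle 14: I2 writes R6 · I4 reads
cycle 21: I4 exec-done
cycle 22: I4 writes R1
cycle 23: I5 issues→MulU
cycle 24: I5 reads
cycle 27: I5 exec-done
cycle 28: I5 writes R1
cycle 29: I6 issues→MulU
cycle 30: I6 reads · I7 issues→IntU
cycle 31: I7 reads
cycle 32: I7 exec-done
cycle 33: I6 exec-done · I7 writes R6
cycle 34: I6 writes R0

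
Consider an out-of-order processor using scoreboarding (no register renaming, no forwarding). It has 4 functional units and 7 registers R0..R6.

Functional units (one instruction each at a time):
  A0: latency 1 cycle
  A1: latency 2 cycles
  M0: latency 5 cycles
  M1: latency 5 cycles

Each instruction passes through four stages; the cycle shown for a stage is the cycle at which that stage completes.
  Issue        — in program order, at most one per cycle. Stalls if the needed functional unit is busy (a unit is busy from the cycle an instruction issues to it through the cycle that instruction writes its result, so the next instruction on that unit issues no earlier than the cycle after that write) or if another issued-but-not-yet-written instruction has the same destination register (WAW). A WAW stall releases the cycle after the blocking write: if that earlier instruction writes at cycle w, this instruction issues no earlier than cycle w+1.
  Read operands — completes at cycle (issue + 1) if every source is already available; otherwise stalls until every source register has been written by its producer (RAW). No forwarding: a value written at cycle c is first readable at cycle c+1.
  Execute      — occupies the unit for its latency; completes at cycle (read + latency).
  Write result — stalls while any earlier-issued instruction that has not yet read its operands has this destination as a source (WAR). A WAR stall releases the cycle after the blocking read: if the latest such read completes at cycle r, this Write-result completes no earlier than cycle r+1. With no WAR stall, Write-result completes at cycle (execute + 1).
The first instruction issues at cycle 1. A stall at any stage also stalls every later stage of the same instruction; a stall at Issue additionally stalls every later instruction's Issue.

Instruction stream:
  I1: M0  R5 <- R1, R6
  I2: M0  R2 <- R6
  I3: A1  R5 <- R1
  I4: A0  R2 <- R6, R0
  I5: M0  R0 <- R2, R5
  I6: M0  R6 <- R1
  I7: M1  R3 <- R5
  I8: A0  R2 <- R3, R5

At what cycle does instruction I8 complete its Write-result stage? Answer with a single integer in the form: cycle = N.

cycle 1: I1→M0
cycle 2: I1 RO
cycle 7: I1 EX
cycle 8: I1 WR R5
cycle 9: I2→M0
cycle 10: I2 RO · I3→A1
cycle 11: I3 RO
cycle 13: I3 EX
cycle 14: I3 WR R5
cycle 15: I2 EX
cycle 16: I2 WR R2
cycle 17: I4→A0
cycle 18: I4 RO · I5→M0
cycle 19: I4 EX
cycle 20: I4 WR R2
cycle 21: I5 RO
cycle 26: I5 EX
cycle 27: I5 WR R0
cycle 28: I6→M0
cycle 29: I6 RO · I7→M1
cycle 30: I7 RO · I8→A0
cycle 34: I6 EX
cycle 35: I6 WR R6 · I7 EX
cycle 36: I7 WR R3
cycle 37: I8 RO
cycle 38: I8 EX
cycle 39: I8 WR R2

cycle = 39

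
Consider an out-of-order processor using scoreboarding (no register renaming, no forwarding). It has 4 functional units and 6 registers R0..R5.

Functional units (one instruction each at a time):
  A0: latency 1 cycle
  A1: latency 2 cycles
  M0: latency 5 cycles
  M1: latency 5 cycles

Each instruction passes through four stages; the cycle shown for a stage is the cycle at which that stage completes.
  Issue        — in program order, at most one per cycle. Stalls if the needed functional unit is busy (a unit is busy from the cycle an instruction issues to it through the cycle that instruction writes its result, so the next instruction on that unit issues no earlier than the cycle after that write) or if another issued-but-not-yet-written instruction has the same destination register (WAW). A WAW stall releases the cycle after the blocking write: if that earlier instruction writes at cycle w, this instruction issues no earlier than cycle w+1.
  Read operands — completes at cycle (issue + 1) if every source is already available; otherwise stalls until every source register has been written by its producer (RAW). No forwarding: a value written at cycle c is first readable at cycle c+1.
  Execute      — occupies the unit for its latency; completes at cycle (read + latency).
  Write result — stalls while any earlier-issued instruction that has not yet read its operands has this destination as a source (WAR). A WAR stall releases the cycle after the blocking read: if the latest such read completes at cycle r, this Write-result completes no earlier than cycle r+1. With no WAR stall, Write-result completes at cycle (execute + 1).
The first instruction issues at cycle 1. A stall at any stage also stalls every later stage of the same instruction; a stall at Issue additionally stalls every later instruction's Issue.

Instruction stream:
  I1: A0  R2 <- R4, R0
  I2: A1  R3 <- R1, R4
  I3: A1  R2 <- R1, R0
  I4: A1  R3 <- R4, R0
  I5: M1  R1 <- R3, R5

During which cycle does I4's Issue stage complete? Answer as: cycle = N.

  I1 | 1 | 2 | 3 | 4
  I2 | 2 | 3 | 5 | 6
  I3 | 7 | 8 | 10 | 11   struct: A1 busy until I2 writes@6
  I4 | 12 | 13 | 15 | 16   struct: A1 busy until I3 writes@11
  I5 | 13 | 17 | 22 | 23   RAW R3: wait I4 write@16

cycle = 12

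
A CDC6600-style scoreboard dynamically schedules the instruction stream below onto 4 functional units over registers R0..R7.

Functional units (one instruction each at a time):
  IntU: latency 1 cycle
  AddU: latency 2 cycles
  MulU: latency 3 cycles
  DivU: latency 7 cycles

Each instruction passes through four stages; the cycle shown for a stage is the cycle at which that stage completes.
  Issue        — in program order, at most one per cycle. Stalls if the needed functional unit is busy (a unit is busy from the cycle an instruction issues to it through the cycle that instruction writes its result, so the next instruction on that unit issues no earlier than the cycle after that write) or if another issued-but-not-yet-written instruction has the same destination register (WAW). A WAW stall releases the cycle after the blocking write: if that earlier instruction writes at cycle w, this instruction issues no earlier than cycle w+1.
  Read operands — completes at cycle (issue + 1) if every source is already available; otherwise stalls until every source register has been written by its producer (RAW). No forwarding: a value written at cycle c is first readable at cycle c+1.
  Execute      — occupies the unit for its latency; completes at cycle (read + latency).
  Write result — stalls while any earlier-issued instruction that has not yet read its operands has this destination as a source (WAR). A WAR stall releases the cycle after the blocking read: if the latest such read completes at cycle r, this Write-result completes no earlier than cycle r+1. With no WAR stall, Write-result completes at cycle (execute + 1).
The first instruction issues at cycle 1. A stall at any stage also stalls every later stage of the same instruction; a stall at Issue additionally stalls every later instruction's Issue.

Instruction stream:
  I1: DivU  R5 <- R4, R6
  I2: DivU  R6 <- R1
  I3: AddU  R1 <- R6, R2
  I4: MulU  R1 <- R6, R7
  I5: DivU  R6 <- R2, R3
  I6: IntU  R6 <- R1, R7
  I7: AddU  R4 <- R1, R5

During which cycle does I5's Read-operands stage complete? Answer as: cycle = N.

c1: I1→DivU
c2: I1 RO
c9: I1 EX
c10: I1 WR R5
c11: I2→DivU
c12: I2 RO · I3→AddU
c19: I2 EX
c20: I2 WR R6
c21: I3 RO
c23: I3 EX
c24: I3 WR R1
c25: I4→MulU
c26: I4 RO · I5→DivU
c27: I5 RO
c29: I4 EX
c30: I4 WR R1
c34: I5 EX
c35: I5 WR R6
c36: I6→IntU
c37: I6 RO · I7→AddU
c38: I6 EX · I7 RO
c39: I6 WR R6
c40: I7 EX
c41: I7 WR R4

cycle = 27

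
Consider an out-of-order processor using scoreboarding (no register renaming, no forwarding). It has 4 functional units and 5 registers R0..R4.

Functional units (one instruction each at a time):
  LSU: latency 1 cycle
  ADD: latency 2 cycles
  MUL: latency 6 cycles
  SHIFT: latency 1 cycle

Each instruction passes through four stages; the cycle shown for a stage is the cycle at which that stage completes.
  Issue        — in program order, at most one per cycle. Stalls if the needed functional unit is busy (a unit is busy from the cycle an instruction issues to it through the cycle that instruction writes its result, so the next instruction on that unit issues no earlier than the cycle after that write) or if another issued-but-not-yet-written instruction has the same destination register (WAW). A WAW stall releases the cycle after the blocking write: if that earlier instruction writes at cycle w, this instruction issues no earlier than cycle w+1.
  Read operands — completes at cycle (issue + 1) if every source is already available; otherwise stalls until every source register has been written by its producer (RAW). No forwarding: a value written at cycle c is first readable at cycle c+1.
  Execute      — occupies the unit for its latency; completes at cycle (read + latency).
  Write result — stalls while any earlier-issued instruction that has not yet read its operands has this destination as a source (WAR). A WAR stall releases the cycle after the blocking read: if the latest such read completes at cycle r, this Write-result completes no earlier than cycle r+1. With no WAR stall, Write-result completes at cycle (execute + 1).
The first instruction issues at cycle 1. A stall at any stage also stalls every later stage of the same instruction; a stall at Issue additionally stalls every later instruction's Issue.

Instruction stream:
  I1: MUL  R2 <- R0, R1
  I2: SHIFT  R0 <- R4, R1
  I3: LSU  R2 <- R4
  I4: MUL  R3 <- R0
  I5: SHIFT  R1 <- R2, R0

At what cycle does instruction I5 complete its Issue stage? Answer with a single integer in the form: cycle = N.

cycle = 12

[1] I1 dispatched to MUL
[2] I1 operands ready | I2 dispatched to SHIFT
[3] I2 operands ready
[4] I2 complete
[5] R0←I2
[8] I1 complete
[9] R2←I1
[10] I3 dispatched to LSU
[11] I3 operands ready | I4 dispatched to MUL
[12] I3 complete | I4 operands ready | I5 dispatched to SHIFT
[13] R2←I3
[14] I5 operands ready
[15] I5 complete
[16] R1←I5
[18] I4 complete
[19] R3←I4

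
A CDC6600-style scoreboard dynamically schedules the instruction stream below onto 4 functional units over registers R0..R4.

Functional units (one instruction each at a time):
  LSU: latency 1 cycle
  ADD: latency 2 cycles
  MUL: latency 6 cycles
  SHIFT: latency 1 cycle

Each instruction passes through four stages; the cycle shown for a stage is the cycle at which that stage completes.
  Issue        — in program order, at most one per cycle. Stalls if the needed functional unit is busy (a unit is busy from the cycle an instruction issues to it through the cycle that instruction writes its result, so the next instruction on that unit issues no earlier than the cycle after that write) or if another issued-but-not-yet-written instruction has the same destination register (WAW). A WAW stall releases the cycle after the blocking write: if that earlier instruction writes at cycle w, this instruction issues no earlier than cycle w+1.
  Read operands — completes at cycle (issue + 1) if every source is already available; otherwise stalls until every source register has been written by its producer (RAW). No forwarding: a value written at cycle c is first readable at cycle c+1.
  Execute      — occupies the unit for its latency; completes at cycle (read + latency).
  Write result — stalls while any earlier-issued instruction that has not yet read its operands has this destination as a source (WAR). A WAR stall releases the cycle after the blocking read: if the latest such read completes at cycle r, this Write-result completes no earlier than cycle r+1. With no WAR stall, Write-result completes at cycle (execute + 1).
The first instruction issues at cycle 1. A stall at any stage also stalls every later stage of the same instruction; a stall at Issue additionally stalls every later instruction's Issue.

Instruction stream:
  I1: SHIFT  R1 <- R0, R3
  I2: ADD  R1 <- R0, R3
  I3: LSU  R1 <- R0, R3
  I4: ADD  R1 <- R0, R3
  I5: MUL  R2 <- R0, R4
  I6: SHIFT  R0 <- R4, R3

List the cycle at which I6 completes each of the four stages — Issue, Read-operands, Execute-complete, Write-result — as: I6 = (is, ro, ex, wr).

[I1] 1/2/3/4
[I2] 5/6/8/9  (WAW R1: wait I1 write@4)
[I3] 10/11/12/13  (WAW R1: wait I2 write@9)
[I4] 14/15/17/18  (WAW R1: wait I3 write@13)
[I5] 15/16/22/23
[I6] 16/17/18/19

I6 = (16, 17, 18, 19)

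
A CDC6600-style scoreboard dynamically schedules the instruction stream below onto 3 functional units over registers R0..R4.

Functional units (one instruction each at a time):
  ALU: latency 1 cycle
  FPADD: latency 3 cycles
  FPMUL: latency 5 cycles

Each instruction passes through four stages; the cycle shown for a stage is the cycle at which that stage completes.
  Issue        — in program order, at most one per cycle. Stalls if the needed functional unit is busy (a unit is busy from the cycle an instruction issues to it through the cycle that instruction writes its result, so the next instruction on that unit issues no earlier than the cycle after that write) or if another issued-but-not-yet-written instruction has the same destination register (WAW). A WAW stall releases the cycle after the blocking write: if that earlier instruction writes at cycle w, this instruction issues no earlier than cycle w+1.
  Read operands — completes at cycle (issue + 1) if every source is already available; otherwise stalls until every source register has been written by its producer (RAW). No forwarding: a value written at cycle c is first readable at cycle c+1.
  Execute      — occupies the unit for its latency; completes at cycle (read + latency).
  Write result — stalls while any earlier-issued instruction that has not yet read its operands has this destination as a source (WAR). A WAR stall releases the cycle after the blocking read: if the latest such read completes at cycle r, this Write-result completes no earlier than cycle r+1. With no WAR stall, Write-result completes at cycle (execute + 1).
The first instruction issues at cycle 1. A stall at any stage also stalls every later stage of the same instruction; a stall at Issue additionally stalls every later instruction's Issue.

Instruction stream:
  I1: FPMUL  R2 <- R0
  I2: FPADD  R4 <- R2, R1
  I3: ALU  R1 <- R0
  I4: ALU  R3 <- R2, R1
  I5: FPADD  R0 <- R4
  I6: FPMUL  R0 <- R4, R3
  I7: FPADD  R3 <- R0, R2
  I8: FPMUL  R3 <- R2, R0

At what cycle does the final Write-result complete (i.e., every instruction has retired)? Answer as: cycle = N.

[I1] 1/2/7/8
[I2] 2/9/12/13  (RAW R2: wait I1 write@8)
[I3] 3/4/5/10  (WAR R1: wait I2 read@9)
[I4] 11/12/13/14  (struct: ALU busy until I3 writes@10)
[I5] 14/15/18/19  (struct: FPADD busy until I2 writes@13)
[I6] 20/21/26/27  (WAW R0: wait I5 write@19)
[I7] 21/28/31/32  (RAW R0: wait I6 write@27)
[I8] 33/34/39/40  (WAW R3: wait I7 write@32)

cycle = 40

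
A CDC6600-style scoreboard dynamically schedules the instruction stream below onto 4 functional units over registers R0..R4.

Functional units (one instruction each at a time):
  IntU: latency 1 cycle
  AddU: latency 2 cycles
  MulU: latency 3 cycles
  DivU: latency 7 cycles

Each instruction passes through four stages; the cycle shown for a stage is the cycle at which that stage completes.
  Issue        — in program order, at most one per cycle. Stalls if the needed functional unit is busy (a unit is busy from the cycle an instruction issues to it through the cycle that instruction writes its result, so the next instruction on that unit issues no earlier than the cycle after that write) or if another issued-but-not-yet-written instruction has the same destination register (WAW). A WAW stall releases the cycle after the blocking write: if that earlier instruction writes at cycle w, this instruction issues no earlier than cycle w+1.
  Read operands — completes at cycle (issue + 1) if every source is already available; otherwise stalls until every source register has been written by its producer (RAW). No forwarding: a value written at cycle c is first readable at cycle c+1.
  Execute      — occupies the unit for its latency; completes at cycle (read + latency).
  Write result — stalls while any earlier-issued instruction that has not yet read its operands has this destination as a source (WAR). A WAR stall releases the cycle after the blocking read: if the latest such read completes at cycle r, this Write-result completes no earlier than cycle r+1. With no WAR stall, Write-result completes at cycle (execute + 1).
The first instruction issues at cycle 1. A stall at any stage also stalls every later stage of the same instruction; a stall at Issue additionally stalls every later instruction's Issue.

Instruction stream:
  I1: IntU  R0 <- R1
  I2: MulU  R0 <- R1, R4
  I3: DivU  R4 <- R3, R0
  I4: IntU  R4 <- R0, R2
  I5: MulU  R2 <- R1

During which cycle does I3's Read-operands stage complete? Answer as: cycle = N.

c1: I1→IntU
c2: I1 RO
c3: I1 EX
c4: I1 WR R0
c5: I2→MulU
c6: I2 RO · I3→DivU
c9: I2 EX
c10: I2 WR R0
c11: I3 RO
c18: I3 EX
c19: I3 WR R4
c20: I4→IntU
c21: I4 RO · I5→MulU
c22: I4 EX · I5 RO
c23: I4 WR R4
c25: I5 EX
c26: I5 WR R2

cycle = 11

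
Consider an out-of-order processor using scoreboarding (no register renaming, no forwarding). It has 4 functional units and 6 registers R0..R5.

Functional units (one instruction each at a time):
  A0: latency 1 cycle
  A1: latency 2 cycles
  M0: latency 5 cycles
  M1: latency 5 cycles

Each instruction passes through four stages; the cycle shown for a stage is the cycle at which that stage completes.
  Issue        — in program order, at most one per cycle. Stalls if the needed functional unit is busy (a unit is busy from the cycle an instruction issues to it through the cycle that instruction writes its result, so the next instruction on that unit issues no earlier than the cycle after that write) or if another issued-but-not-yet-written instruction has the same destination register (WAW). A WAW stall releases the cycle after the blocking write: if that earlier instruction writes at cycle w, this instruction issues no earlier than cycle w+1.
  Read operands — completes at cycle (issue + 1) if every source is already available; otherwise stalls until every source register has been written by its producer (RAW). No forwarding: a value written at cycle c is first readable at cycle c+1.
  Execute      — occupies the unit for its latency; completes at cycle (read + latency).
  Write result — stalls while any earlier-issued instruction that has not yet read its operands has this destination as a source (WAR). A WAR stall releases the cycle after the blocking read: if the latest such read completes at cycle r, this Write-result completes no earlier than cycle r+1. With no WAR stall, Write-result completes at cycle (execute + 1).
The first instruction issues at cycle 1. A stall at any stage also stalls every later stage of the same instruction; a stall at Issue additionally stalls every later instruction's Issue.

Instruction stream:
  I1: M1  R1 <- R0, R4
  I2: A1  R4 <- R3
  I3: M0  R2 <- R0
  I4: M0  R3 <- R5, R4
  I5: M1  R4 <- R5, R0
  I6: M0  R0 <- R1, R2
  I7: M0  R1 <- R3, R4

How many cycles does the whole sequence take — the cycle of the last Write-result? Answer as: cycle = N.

cycle = 34

[1] I1 issues→M1
[2] I1 reads, I2 issues→A1
[3] I2 reads, I3 issues→M0
[4] I3 reads
[5] I2 exec-done
[6] I2 writes R4
[7] I1 exec-done
[8] I1 writes R1
[9] I3 exec-done
[10] I3 writes R2
[11] I4 issues→M0
[12] I4 reads, I5 issues→M1
[13] I5 reads
[17] I4 exec-done
[18] I4 writes R3, I5 exec-done
[19] I5 writes R4, I6 issues→M0
[20] I6 reads
[25] I6 exec-done
[26] I6 writes R0
[27] I7 issues→M0
[28] I7 reads
[33] I7 exec-done
[34] I7 writes R1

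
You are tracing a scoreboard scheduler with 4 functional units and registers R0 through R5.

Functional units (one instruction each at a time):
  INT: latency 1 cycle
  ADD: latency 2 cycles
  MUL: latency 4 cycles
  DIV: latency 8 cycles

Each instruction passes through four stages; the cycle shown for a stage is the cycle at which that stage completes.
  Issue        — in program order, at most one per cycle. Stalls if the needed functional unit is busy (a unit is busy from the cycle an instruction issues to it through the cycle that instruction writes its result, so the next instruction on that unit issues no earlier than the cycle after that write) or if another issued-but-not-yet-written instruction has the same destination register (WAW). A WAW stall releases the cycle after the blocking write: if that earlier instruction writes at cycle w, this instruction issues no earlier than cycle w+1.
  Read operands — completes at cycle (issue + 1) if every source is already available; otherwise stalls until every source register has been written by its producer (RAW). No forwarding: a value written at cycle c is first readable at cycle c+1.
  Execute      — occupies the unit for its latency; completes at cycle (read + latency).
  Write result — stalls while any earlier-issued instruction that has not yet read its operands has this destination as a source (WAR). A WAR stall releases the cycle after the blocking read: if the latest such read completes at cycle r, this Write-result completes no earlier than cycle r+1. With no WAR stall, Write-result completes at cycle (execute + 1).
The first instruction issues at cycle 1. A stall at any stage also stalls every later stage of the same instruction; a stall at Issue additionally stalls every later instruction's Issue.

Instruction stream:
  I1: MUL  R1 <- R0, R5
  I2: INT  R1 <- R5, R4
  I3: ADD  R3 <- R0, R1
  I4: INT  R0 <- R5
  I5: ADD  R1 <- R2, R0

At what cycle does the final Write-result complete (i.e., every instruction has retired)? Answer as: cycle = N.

cycle = 20

[I1] 1/2/6/7
[I2] 8/9/10/11  (WAW R1: wait I1 write@7)
[I3] 9/12/14/15  (RAW R1: wait I2 write@11)
[I4] 12/13/14/15  (struct: INT busy until I2 writes@11)
[I5] 16/17/19/20  (struct: ADD busy until I3 writes@15)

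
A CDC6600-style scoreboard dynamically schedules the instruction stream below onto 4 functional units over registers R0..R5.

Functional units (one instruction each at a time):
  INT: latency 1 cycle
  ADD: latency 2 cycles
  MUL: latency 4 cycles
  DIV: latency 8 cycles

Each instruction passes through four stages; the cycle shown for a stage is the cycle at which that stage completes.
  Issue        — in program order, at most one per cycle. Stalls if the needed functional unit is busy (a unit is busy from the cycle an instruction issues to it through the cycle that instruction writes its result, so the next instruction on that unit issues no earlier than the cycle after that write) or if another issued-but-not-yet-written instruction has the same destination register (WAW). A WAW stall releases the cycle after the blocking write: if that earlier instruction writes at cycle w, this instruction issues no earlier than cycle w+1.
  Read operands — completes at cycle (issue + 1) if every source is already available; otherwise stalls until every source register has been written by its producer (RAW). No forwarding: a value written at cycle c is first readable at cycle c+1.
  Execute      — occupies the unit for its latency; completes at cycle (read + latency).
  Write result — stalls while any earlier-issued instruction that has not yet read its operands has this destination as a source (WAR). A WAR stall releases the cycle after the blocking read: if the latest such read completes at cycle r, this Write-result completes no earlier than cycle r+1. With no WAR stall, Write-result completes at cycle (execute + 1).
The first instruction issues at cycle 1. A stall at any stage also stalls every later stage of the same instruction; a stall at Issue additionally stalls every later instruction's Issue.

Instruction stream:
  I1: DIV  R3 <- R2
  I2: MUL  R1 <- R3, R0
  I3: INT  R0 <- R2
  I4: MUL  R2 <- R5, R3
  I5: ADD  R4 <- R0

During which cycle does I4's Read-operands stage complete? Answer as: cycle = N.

cycle = 19

c1: I1→DIV
c2: I1 RO · I2→MUL
c3: I3→INT
c4: I3 RO
c5: I3 EX
c10: I1 EX
c11: I1 WR R3
c12: I2 RO
c13: I3 WR R0
c16: I2 EX
c17: I2 WR R1
c18: I4→MUL
c19: I4 RO · I5→ADD
c20: I5 RO
c22: I5 EX
c23: I4 EX · I5 WR R4
c24: I4 WR R2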